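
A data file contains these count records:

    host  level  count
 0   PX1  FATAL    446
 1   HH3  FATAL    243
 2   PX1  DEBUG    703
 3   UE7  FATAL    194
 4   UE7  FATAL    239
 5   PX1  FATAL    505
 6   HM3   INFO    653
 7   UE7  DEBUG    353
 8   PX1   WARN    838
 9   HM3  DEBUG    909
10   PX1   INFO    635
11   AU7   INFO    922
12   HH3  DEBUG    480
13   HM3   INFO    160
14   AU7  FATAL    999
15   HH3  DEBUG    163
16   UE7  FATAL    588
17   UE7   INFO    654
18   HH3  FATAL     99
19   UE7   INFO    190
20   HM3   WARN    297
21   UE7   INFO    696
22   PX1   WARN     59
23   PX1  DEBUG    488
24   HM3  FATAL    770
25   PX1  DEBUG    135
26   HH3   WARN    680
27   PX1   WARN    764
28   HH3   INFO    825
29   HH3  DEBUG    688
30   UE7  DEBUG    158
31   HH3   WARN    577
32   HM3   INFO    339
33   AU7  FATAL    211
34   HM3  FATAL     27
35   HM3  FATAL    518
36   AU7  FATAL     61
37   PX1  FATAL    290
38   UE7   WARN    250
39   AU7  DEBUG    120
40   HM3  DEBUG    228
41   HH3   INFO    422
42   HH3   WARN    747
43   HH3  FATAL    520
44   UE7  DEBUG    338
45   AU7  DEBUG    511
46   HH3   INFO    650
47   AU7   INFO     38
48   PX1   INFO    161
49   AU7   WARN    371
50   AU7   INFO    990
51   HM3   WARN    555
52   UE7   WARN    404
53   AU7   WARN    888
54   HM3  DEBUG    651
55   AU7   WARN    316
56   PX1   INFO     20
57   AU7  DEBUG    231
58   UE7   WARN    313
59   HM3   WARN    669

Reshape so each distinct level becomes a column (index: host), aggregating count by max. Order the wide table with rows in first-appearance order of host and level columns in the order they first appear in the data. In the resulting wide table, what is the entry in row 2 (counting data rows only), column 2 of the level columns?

With rows in first-appearance order of host, row 2 is host=HH3. level columns in first-appearance order: FATAL, DEBUG, INFO, WARN; column 2 is DEBUG.
Long rows with host=HH3, level=DEBUG: max(480, 163, 688) = 688.

688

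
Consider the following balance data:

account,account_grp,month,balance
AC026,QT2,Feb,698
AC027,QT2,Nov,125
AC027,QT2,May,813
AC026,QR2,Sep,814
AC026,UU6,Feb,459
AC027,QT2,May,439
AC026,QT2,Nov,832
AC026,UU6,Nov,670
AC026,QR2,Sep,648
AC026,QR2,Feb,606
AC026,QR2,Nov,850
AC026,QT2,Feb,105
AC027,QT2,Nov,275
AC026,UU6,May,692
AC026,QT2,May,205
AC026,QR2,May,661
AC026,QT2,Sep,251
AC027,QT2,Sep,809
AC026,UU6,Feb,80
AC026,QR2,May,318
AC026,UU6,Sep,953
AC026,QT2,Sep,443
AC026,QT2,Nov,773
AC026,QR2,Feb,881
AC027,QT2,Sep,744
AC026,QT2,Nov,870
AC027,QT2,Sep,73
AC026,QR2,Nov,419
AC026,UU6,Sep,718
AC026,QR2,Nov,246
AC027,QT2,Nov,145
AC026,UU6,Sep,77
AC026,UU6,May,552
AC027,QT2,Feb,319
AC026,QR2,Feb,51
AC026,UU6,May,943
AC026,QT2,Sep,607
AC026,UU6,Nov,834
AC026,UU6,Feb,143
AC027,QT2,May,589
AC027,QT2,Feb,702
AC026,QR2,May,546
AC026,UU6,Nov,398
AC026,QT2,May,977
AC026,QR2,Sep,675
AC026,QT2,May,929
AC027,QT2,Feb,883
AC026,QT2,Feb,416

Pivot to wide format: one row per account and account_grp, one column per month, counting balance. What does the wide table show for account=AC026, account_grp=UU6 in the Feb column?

3

Rows with account=AC026, account_grp=UU6 and month=Feb: balance values are 459, 80, 143.
3 rows match — count = 3.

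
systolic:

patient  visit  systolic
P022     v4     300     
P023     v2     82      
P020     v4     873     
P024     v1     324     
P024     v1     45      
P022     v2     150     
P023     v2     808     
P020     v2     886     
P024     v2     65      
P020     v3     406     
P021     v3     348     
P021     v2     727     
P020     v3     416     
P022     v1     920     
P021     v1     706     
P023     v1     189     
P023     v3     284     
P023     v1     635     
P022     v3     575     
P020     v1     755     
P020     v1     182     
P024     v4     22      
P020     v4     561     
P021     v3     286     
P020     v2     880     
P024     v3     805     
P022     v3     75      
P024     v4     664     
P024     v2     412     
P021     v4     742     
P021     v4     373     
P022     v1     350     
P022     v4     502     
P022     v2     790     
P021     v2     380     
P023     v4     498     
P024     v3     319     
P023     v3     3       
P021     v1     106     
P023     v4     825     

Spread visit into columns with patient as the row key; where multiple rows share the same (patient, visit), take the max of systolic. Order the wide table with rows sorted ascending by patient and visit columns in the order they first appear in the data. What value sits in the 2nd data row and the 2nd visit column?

With rows sorted ascending by patient, row 2 is patient=P021. visit columns in first-appearance order: v4, v2, v1, v3; column 2 is v2.
Long rows with patient=P021, visit=v2: max(727, 380) = 727.

727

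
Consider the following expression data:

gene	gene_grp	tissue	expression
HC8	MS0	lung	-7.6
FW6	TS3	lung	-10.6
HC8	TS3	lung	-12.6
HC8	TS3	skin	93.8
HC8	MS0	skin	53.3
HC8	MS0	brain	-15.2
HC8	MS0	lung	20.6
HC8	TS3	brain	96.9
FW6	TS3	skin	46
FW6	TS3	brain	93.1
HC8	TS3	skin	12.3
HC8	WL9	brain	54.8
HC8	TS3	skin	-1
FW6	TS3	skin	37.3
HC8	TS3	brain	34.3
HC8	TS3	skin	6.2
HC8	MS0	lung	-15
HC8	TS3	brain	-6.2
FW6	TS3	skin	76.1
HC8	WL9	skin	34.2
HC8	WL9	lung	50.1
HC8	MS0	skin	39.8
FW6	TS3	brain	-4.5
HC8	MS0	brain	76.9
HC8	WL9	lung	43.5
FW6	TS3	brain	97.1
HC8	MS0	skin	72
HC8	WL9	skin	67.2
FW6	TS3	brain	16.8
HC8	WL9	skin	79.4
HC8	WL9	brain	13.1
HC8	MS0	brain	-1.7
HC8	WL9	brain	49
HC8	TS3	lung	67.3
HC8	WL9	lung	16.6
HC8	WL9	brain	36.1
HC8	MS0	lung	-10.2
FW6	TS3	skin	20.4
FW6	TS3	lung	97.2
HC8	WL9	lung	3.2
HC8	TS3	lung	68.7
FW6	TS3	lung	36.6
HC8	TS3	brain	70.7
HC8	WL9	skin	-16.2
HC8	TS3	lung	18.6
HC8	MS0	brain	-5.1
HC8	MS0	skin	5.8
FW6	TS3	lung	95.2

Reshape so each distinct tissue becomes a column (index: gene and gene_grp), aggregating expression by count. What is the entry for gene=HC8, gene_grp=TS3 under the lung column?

4

Rows with gene=HC8, gene_grp=TS3 and tissue=lung: expression values are -12.6, 67.3, 68.7, 18.6.
4 rows match — count = 4.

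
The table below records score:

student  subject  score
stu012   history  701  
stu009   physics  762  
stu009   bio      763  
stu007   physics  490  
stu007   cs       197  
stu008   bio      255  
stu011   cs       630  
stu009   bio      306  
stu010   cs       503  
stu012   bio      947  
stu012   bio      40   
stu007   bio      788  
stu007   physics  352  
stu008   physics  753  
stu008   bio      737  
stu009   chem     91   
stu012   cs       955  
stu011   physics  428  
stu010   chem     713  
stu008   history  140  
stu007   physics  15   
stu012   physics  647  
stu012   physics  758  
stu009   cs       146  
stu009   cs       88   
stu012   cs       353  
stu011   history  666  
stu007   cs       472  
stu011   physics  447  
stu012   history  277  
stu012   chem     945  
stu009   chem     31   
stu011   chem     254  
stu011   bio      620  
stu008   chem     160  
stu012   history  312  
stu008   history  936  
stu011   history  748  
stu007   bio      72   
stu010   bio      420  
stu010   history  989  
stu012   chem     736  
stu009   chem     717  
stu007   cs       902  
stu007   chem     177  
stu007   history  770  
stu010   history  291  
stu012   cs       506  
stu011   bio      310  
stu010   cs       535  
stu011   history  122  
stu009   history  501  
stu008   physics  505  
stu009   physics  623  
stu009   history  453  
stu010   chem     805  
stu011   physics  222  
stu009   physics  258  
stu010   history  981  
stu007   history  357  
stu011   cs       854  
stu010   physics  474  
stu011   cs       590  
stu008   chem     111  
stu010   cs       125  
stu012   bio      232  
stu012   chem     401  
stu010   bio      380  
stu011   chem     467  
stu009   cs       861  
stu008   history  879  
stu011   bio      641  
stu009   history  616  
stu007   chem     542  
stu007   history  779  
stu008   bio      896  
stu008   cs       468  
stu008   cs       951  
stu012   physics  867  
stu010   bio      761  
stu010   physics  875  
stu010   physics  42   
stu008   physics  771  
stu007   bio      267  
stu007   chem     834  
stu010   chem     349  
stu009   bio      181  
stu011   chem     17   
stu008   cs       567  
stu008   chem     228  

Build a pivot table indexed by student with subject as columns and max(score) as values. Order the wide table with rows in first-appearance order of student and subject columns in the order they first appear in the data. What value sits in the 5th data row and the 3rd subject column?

641

With rows in first-appearance order of student, row 5 is student=stu011. subject columns in first-appearance order: history, physics, bio, cs, chem; column 3 is bio.
Long rows with student=stu011, subject=bio: max(620, 310, 641) = 641.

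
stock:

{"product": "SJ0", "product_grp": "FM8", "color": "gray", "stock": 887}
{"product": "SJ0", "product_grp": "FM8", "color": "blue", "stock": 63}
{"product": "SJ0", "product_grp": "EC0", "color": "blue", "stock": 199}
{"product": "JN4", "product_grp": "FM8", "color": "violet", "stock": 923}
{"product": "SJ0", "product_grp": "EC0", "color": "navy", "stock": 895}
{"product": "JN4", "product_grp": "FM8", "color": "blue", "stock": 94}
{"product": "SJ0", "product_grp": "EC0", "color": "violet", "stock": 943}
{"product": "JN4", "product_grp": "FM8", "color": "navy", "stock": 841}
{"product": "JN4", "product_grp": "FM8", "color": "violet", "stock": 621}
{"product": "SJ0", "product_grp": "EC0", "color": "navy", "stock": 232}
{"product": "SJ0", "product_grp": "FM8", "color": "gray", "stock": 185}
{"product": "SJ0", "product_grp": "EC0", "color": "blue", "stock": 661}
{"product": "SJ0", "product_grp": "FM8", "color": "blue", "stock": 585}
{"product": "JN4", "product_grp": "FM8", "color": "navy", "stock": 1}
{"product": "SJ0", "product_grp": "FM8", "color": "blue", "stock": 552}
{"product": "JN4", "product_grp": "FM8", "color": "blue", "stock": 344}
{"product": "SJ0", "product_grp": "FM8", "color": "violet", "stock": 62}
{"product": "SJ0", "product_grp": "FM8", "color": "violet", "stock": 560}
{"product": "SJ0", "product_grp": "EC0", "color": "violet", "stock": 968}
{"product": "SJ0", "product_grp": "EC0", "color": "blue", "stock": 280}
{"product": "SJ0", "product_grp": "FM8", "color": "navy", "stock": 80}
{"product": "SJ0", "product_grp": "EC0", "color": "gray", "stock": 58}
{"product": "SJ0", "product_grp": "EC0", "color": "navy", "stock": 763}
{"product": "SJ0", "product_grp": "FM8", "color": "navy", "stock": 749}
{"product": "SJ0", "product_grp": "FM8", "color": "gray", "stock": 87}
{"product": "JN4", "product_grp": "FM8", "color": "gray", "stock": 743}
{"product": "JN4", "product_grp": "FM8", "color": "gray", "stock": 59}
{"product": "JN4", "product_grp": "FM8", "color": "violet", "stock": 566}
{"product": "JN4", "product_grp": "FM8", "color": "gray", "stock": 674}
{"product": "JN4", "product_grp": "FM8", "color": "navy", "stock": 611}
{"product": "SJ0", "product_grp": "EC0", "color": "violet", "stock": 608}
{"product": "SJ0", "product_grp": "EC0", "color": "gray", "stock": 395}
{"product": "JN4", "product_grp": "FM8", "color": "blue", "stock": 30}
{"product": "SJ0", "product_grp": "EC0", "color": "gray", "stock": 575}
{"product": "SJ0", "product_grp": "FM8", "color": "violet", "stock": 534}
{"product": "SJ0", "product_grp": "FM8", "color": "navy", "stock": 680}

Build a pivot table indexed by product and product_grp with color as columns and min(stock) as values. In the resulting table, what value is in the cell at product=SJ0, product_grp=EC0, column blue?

Rows with product=SJ0, product_grp=EC0 and color=blue: stock values are 199, 661, 280.
min(199, 661, 280) = 199.

199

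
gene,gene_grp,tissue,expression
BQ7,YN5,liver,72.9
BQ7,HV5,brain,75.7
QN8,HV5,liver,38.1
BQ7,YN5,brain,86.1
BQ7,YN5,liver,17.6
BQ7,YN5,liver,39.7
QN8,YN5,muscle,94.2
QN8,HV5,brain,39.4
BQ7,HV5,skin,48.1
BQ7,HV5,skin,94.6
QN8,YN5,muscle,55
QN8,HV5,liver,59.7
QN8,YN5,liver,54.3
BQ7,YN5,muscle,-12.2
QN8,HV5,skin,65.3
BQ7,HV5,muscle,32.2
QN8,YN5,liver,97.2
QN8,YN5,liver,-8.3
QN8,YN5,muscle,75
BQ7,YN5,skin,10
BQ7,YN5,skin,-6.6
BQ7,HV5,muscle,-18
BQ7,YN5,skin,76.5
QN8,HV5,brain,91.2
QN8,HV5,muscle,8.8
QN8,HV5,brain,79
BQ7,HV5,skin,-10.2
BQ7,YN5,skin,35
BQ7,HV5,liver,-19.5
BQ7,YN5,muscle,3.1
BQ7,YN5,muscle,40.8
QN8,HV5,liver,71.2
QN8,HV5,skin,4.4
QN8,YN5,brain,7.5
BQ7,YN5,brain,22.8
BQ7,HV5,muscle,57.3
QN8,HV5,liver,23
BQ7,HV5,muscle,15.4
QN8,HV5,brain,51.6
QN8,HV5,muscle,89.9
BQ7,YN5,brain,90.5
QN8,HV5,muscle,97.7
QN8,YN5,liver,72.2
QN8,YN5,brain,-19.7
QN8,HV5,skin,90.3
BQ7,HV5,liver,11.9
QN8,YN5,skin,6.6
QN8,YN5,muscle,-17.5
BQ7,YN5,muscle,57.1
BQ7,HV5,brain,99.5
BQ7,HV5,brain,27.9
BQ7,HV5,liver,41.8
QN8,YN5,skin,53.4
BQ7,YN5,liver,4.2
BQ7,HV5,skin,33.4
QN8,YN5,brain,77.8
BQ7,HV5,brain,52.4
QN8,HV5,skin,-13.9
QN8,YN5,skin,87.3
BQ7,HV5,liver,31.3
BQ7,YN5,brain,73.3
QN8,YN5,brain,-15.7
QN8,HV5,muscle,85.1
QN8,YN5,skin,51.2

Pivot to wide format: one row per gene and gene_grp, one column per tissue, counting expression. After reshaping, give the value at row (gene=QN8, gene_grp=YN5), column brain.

Rows with gene=QN8, gene_grp=YN5 and tissue=brain: expression values are 7.5, -19.7, 77.8, -15.7.
4 rows match — count = 4.

4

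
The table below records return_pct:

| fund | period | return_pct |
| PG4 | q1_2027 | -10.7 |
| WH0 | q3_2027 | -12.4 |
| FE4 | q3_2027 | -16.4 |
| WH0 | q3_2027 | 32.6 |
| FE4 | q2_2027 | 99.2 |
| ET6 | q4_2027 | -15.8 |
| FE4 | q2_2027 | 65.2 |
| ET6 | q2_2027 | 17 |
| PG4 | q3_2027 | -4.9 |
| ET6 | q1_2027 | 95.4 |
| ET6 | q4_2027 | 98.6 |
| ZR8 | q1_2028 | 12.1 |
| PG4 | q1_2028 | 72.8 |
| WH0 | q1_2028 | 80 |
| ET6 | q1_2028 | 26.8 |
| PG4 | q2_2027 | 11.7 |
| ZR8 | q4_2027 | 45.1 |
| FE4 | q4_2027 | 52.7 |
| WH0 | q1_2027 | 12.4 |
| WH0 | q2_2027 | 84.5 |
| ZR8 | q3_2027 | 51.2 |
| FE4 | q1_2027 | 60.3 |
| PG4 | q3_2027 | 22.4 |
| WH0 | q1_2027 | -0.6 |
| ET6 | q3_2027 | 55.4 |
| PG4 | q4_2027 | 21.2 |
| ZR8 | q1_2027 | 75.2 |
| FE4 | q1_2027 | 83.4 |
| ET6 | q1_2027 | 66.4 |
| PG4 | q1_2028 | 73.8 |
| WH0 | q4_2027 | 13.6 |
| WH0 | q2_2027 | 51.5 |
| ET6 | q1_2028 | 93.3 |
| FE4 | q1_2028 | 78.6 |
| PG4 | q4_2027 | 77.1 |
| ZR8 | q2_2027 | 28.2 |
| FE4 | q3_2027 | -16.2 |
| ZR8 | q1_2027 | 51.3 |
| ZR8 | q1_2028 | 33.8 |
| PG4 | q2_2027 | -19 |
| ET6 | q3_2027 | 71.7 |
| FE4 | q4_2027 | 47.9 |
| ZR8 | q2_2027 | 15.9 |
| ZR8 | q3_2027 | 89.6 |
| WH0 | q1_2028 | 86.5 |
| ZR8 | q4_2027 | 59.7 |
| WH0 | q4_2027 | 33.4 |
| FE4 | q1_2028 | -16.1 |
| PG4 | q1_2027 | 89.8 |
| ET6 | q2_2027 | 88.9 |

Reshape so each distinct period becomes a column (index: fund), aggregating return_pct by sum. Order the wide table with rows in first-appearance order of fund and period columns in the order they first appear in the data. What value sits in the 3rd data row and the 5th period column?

62.5

With rows in first-appearance order of fund, row 3 is fund=FE4. period columns in first-appearance order: q1_2027, q3_2027, q2_2027, q4_2027, q1_2028; column 5 is q1_2028.
Long rows with fund=FE4, period=q1_2028: 78.6 + -16.1 = 62.5.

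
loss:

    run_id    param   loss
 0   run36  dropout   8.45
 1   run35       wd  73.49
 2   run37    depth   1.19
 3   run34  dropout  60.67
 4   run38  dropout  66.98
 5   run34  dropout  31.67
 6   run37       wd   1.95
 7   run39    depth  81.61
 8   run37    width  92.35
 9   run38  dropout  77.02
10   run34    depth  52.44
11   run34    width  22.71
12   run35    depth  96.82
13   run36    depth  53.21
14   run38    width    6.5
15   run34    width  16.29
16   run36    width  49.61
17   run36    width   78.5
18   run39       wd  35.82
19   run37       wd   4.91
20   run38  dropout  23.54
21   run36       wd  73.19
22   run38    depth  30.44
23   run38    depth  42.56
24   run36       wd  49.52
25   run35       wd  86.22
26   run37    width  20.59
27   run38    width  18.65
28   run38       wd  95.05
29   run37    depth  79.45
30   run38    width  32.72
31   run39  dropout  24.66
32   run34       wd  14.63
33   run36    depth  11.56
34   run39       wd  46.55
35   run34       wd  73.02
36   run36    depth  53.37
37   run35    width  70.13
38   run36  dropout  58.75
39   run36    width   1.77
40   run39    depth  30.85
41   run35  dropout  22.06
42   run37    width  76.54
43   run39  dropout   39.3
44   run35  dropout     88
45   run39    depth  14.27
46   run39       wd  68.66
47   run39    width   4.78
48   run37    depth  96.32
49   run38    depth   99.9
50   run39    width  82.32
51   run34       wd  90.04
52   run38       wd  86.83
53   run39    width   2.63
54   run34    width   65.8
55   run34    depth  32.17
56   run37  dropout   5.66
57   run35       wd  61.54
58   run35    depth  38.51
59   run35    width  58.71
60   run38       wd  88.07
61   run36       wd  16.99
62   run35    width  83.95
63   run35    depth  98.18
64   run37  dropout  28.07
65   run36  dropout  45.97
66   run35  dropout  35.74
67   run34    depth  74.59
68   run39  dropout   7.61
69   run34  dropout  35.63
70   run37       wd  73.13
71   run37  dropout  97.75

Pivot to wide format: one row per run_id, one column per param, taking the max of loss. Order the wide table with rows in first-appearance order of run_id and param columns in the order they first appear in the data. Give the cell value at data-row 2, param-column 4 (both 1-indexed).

83.95

With rows in first-appearance order of run_id, row 2 is run_id=run35. param columns in first-appearance order: dropout, wd, depth, width; column 4 is width.
Long rows with run_id=run35, param=width: max(70.13, 58.71, 83.95) = 83.95.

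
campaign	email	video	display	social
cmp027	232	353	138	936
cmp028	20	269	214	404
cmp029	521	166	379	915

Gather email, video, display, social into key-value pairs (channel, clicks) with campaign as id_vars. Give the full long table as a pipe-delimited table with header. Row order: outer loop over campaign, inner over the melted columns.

Each (campaign, column) pair becomes one row: 3 × 4 = 12 rows.
For example, (cmp027, email) → clicks=232.

| campaign | channel | clicks |
| cmp027 | email | 232 |
| cmp027 | video | 353 |
| cmp027 | display | 138 |
| cmp027 | social | 936 |
| cmp028 | email | 20 |
| cmp028 | video | 269 |
| cmp028 | display | 214 |
| cmp028 | social | 404 |
| cmp029 | email | 521 |
| cmp029 | video | 166 |
| cmp029 | display | 379 |
| cmp029 | social | 915 |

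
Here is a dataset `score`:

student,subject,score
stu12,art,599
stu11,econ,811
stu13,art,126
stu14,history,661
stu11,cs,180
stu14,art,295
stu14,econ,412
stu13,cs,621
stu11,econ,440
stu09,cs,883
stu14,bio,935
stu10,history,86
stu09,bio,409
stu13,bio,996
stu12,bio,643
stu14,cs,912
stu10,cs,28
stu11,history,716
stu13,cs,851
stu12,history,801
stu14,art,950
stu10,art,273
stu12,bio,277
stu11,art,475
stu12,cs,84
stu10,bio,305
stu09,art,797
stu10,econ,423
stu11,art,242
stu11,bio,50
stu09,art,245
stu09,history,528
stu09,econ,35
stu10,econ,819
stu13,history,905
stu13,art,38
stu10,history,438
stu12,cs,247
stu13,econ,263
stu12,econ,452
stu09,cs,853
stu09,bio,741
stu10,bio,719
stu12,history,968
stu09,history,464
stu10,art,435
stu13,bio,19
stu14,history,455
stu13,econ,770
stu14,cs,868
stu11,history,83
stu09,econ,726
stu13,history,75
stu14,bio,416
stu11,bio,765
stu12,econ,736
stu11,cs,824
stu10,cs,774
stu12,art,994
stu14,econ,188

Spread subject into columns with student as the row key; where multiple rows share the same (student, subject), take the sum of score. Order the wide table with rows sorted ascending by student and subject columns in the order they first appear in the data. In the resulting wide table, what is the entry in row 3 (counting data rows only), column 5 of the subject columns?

815

With rows sorted ascending by student, row 3 is student=stu11. subject columns in first-appearance order: art, econ, history, cs, bio; column 5 is bio.
Long rows with student=stu11, subject=bio: 50 + 765 = 815.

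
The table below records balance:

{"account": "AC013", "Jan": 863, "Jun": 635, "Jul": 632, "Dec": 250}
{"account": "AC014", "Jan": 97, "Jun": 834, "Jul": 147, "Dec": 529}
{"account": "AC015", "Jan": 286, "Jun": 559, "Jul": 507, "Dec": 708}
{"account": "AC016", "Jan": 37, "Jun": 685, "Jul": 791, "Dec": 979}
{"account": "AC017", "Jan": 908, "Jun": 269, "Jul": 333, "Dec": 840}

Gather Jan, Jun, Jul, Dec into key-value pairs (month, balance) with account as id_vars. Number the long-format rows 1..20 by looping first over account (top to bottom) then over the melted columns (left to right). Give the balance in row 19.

20 rows total (5 × 4). Row 19: index ⌊(19-1)/4⌋ = 4 into account → AC017; (19-1) mod 4 = 2 into the melted columns → Jul.
So row 19 is (AC017, Jul, 333); balance = 333.

333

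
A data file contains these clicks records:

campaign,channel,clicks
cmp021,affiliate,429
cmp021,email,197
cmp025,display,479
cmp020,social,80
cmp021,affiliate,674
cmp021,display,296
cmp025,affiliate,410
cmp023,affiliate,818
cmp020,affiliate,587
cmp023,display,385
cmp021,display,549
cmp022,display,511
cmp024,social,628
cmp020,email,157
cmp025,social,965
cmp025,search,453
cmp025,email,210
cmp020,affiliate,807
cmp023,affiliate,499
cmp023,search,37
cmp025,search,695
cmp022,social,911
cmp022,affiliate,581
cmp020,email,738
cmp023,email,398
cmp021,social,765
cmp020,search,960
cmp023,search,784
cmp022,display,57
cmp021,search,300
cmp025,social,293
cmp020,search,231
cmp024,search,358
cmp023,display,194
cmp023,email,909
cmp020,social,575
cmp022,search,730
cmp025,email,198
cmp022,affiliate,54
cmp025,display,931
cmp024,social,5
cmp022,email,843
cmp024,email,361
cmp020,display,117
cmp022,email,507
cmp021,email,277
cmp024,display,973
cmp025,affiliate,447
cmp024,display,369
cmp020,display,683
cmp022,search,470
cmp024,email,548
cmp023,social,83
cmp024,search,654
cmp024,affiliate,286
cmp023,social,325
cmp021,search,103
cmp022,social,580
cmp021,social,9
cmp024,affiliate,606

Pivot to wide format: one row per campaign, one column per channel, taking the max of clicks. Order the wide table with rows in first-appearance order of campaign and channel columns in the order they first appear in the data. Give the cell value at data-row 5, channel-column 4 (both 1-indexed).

With rows in first-appearance order of campaign, row 5 is campaign=cmp022. channel columns in first-appearance order: affiliate, email, display, social, search; column 4 is social.
Long rows with campaign=cmp022, channel=social: max(911, 580) = 911.

911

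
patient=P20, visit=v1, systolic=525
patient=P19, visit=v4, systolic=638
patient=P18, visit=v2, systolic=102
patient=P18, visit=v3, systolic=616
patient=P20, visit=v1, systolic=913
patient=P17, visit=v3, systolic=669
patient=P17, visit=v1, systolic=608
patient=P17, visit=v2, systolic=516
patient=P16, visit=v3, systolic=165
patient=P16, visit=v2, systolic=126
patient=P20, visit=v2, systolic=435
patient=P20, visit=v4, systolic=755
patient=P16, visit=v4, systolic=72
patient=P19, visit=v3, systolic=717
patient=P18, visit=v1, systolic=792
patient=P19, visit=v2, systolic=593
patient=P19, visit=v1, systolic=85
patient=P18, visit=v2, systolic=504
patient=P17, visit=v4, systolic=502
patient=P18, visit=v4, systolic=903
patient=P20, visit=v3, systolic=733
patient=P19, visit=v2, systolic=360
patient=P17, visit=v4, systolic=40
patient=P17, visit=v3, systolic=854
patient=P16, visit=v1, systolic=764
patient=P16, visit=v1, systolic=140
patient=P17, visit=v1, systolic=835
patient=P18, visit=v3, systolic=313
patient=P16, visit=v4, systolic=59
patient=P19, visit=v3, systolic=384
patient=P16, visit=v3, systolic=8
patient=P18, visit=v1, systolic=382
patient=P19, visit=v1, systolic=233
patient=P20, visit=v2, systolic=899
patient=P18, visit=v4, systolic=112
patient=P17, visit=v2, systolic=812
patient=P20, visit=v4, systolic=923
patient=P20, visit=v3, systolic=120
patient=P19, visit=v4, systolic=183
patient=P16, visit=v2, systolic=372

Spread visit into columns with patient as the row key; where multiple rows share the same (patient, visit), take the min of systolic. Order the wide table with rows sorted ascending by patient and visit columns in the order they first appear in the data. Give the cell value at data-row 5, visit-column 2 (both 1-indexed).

755

With rows sorted ascending by patient, row 5 is patient=P20. visit columns in first-appearance order: v1, v4, v2, v3; column 2 is v4.
Long rows with patient=P20, visit=v4: min(755, 923) = 755.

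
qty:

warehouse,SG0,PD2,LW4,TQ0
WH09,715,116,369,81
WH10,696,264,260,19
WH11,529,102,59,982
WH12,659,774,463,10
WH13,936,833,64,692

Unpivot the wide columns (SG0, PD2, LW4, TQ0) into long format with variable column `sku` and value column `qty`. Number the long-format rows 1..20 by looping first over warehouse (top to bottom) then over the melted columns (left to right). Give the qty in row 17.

20 rows total (5 × 4). Row 17: index ⌊(17-1)/4⌋ = 4 into warehouse → WH13; (17-1) mod 4 = 0 into the melted columns → SG0.
So row 17 is (WH13, SG0, 936); qty = 936.

936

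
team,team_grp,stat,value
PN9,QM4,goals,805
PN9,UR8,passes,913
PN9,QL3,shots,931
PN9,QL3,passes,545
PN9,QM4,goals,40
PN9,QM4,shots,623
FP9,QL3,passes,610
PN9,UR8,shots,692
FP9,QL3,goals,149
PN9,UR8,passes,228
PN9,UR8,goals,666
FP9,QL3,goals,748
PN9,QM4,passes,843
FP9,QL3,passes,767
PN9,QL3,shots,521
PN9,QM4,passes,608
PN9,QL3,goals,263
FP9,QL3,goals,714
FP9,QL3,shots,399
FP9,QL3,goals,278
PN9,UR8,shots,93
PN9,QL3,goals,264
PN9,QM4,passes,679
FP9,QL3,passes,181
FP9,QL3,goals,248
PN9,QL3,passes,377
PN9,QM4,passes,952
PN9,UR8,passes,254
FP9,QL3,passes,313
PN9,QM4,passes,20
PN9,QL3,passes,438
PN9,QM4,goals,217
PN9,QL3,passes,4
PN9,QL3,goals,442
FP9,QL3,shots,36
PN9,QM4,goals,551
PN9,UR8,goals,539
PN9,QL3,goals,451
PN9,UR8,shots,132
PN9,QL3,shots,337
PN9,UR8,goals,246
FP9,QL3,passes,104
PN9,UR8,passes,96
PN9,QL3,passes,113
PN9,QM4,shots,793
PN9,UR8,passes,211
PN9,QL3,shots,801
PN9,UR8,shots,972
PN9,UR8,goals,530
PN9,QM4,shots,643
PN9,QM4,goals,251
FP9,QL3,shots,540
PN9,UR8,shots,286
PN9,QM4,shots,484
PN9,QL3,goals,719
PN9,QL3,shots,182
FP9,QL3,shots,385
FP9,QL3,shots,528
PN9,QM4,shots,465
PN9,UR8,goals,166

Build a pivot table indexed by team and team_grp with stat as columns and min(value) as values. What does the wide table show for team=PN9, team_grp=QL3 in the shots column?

182

Rows with team=PN9, team_grp=QL3 and stat=shots: value values are 931, 521, 337, 801, 182.
min(931, 521, 337, 801, 182) = 182.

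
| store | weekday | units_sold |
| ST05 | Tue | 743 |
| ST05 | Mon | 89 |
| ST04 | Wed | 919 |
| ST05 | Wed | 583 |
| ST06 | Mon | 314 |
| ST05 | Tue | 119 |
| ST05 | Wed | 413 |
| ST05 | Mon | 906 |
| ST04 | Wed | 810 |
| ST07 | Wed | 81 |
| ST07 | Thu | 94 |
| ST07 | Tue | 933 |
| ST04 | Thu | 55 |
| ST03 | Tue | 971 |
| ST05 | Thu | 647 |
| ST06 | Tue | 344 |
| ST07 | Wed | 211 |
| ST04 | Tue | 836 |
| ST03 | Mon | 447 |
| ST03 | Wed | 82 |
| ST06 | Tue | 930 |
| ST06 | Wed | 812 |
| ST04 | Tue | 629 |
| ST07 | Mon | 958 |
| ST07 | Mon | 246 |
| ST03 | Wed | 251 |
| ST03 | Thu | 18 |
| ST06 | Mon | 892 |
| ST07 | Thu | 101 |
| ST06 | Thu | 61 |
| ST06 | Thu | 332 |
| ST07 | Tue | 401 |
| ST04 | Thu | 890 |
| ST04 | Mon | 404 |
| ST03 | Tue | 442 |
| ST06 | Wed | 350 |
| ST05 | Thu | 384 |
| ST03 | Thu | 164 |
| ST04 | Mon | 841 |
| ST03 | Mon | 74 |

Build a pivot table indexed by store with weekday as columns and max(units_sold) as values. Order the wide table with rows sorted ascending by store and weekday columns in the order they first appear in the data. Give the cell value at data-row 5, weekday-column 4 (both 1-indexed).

101

With rows sorted ascending by store, row 5 is store=ST07. weekday columns in first-appearance order: Tue, Mon, Wed, Thu; column 4 is Thu.
Long rows with store=ST07, weekday=Thu: max(94, 101) = 101.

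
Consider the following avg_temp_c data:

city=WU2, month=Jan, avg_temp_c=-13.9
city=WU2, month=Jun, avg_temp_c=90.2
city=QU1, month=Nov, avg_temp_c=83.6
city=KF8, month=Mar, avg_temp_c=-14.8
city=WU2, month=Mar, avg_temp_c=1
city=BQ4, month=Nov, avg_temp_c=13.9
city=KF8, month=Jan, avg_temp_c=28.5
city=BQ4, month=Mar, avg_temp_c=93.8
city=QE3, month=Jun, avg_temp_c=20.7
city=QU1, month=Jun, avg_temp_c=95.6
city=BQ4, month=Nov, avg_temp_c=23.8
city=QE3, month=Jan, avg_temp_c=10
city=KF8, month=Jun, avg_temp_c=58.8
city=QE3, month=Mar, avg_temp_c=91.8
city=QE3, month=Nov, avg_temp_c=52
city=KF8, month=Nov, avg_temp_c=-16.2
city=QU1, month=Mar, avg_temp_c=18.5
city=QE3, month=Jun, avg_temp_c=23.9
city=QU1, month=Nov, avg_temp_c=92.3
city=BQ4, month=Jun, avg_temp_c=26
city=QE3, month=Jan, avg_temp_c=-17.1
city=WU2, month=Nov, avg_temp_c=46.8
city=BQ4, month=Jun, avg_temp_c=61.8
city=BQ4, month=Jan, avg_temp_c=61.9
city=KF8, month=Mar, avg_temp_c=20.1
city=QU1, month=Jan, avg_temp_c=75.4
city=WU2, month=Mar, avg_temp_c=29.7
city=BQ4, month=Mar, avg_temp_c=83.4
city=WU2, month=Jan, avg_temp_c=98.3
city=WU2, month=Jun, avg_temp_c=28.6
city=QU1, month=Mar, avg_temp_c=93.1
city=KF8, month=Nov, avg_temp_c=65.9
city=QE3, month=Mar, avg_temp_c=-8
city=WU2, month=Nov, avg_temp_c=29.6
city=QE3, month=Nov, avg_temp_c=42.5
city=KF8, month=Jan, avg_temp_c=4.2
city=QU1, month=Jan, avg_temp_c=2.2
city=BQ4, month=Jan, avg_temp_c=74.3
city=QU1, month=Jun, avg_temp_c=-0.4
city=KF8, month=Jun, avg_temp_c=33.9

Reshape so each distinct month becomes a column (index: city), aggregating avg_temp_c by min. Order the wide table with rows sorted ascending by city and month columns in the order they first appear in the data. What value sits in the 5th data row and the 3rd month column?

With rows sorted ascending by city, row 5 is city=WU2. month columns in first-appearance order: Jan, Jun, Nov, Mar; column 3 is Nov.
Long rows with city=WU2, month=Nov: min(46.8, 29.6) = 29.6.

29.6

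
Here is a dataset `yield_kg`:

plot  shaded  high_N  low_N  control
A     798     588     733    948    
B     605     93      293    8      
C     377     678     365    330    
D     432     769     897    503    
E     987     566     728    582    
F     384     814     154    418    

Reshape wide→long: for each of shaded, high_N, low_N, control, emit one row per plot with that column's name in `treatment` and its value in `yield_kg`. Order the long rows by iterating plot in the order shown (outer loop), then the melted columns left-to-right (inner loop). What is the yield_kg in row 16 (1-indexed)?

503

24 rows total (6 × 4). Row 16: index ⌊(16-1)/4⌋ = 3 into plot → D; (16-1) mod 4 = 3 into the melted columns → control.
So row 16 is (D, control, 503); yield_kg = 503.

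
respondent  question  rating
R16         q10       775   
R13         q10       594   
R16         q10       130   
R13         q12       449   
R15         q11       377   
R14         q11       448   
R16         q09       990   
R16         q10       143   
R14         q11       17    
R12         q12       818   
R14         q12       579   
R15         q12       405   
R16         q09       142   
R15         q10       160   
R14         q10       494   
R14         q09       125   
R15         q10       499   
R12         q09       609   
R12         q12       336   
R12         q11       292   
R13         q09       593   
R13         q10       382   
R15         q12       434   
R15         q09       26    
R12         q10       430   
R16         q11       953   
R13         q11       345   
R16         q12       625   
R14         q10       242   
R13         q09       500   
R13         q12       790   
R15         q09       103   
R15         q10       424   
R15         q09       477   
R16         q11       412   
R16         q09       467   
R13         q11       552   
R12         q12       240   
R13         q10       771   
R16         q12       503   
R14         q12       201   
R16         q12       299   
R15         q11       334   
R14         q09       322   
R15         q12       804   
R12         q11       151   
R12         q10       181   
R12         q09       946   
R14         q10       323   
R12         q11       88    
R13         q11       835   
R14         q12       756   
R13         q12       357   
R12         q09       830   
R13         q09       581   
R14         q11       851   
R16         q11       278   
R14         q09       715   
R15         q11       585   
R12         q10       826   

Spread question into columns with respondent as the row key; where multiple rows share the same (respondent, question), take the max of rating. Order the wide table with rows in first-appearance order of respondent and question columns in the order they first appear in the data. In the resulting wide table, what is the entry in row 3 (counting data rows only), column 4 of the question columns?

477

With rows in first-appearance order of respondent, row 3 is respondent=R15. question columns in first-appearance order: q10, q12, q11, q09; column 4 is q09.
Long rows with respondent=R15, question=q09: max(26, 103, 477) = 477.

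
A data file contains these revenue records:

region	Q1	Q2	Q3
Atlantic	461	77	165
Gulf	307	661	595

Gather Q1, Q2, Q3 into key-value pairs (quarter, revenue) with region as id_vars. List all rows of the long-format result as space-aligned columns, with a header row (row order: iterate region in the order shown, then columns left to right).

Each (region, column) pair becomes one row: 2 × 3 = 6 rows.
For example, (Atlantic, Q1) → revenue=461.

region    quarter  revenue
Atlantic  Q1       461    
Atlantic  Q2       77     
Atlantic  Q3       165    
Gulf      Q1       307    
Gulf      Q2       661    
Gulf      Q3       595    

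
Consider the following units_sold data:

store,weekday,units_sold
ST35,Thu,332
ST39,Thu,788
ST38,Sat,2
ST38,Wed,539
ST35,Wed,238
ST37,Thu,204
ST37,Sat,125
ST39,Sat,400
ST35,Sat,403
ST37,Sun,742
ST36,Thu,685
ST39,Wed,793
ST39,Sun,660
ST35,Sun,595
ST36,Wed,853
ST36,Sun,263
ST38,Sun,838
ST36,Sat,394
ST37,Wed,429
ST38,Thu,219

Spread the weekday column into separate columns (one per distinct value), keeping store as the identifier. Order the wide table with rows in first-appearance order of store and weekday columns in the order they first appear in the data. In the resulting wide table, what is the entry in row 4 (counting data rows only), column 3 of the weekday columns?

With rows in first-appearance order of store, row 4 is store=ST37. weekday columns in first-appearance order: Thu, Sat, Wed, Sun; column 3 is Wed.
Long rows with store=ST37, weekday=Wed: units_sold = 429.

429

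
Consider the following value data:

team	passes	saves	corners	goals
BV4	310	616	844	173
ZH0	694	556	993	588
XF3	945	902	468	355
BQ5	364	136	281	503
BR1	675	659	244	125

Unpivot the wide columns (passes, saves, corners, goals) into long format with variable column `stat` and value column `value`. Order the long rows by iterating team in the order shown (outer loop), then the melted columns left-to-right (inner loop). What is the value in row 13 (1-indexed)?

364

20 rows total (5 × 4). Row 13: index ⌊(13-1)/4⌋ = 3 into team → BQ5; (13-1) mod 4 = 0 into the melted columns → passes.
So row 13 is (BQ5, passes, 364); value = 364.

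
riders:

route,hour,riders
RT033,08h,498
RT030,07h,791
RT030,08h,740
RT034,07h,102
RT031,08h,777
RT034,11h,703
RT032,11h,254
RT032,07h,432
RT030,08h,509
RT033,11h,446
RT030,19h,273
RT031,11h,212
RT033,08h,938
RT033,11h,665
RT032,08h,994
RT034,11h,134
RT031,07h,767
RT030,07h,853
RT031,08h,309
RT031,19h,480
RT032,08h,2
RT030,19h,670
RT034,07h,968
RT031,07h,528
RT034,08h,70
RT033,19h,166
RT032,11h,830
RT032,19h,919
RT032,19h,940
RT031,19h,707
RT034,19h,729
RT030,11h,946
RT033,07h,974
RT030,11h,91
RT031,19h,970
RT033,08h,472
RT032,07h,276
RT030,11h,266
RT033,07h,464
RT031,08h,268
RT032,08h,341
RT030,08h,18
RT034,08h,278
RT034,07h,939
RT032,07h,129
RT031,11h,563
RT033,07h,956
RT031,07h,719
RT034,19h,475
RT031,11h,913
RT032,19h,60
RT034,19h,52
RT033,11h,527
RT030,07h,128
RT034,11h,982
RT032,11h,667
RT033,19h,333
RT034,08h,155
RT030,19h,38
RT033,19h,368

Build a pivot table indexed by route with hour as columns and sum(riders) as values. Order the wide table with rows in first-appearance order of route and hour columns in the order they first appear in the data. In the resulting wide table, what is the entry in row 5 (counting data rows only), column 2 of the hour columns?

With rows in first-appearance order of route, row 5 is route=RT032. hour columns in first-appearance order: 08h, 07h, 11h, 19h; column 2 is 07h.
Long rows with route=RT032, hour=07h: 432 + 276 + 129 = 837.

837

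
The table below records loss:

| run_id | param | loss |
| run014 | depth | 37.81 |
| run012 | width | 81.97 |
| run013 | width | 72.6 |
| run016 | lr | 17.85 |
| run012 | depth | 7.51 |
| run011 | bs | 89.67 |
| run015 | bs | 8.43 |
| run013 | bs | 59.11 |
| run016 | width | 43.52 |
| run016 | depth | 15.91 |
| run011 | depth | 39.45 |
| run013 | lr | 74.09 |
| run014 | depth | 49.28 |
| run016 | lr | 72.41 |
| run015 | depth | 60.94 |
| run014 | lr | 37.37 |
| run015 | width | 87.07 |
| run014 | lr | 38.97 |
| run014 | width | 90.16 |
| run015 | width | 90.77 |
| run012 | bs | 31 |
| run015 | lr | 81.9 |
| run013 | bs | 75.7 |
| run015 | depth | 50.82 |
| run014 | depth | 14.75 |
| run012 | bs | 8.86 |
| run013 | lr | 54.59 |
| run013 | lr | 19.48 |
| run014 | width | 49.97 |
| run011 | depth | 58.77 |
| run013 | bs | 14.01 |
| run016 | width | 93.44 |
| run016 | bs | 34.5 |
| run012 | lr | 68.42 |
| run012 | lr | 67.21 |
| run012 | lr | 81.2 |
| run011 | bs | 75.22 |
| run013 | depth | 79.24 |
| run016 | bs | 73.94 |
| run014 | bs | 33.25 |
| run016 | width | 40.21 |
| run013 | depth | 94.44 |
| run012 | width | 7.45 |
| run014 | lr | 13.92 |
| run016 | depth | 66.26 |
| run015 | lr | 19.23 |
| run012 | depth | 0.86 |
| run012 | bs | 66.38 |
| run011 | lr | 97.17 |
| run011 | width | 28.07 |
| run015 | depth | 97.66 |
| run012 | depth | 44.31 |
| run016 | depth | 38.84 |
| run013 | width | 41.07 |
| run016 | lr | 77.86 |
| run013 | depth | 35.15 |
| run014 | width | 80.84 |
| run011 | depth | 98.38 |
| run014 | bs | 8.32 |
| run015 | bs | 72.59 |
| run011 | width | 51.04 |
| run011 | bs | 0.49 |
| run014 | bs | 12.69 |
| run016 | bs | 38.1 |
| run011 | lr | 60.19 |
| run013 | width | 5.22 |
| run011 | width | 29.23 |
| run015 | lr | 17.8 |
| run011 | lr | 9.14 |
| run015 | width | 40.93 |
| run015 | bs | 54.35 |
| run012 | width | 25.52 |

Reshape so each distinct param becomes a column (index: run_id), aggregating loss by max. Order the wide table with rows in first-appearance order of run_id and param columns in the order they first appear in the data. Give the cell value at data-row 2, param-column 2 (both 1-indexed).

With rows in first-appearance order of run_id, row 2 is run_id=run012. param columns in first-appearance order: depth, width, lr, bs; column 2 is width.
Long rows with run_id=run012, param=width: max(81.97, 7.45, 25.52) = 81.97.

81.97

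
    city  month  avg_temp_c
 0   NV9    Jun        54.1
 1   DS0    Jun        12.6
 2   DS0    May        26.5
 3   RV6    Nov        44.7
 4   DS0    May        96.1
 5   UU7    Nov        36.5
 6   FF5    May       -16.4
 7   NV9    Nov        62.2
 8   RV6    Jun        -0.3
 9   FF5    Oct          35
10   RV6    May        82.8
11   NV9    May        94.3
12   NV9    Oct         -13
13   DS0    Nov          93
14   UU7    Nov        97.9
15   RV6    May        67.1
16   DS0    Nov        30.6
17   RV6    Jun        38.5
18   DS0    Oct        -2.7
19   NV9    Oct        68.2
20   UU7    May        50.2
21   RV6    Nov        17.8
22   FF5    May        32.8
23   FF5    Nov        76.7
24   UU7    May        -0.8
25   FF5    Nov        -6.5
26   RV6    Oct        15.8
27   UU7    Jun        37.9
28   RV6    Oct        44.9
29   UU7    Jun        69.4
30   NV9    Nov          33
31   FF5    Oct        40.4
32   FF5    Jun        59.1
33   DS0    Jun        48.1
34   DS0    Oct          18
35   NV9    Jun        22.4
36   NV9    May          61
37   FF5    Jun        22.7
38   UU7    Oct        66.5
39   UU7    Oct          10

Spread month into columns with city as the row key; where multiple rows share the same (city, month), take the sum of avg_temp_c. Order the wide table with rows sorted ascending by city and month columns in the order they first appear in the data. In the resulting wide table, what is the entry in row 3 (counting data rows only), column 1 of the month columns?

76.5

With rows sorted ascending by city, row 3 is city=NV9. month columns in first-appearance order: Jun, May, Nov, Oct; column 1 is Jun.
Long rows with city=NV9, month=Jun: 54.1 + 22.4 = 76.5.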